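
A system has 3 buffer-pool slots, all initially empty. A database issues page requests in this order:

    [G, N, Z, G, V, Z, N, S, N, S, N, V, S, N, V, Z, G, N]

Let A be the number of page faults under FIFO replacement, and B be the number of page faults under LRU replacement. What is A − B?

-2

Under FIFO: F F F . F . . F F . . . . . . F F . → 8 faults.
Under LRU: F F F . F . F F . . . F . . . F F F → 10 faults.
A − B = 8 − 10 = -2.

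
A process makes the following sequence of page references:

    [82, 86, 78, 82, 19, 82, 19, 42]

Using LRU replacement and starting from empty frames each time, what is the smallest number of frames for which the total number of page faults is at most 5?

3

f=1: 8 faults
f=2: 6 faults
f=3: 5 faults
f=4: 5 faults
f=5: 5 faults
Smallest f with faults ≤ 5 is 3.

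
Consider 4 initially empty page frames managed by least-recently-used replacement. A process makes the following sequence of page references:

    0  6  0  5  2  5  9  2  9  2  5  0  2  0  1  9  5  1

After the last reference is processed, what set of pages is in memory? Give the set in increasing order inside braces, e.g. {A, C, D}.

{0, 1, 5, 9}

0 -> fault, frames [0]
6 -> fault, frames [0, 6]
0 -> hit
5 -> fault, frames [6, 0, 5]
2 -> fault, frames [6, 0, 5, 2]
5 -> hit
9 -> fault, evict 6, frames [0, 2, 5, 9]
2 -> hit
9 -> hit
2 -> hit
5 -> hit
0 -> hit
2 -> hit
0 -> hit
1 -> fault, evict 9, frames [5, 2, 0, 1]
9 -> fault, evict 5, frames [2, 0, 1, 9]
5 -> fault, evict 2, frames [0, 1, 9, 5]
1 -> hit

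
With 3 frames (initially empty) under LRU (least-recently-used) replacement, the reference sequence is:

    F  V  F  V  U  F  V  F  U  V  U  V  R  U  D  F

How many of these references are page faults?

6

F: fault, frames (F)
V: fault, frames (F V)
F: hit
V: hit
U: fault, frames (F V U)
F: hit
V: hit
F: hit
U: hit
V: hit
U: hit
V: hit
R: fault, evict F, frames (U V R)
U: hit
D: fault, evict V, frames (R U D)
F: fault, evict R, frames (U D F)
Page faults: 6.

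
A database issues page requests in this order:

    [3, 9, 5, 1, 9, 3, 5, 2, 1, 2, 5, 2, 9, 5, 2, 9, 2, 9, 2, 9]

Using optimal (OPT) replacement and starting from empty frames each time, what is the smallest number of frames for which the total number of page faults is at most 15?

f=1: 20 faults
f=2: 10 faults
f=3: 7 faults
f=4: 5 faults
f=5: 5 faults
Smallest f with faults ≤ 15 is 2.

2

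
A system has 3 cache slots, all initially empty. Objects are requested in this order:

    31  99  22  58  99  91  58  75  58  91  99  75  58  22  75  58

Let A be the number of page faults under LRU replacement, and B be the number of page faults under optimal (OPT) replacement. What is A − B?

2

Under LRU: F F F F . F . F . . F F F F . . → 10 faults.
Under OPT: F F F F . F . F . . F . . F . . → 8 faults.
A − B = 10 − 8 = 2.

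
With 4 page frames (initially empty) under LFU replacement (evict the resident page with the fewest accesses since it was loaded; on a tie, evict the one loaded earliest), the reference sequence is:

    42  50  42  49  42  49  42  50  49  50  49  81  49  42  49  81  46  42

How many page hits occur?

13

42 -> miss, frames {42}
50 -> miss, frames {42,50}
42 -> hit
49 -> miss, frames {42,50,49}
42 -> hit
49 -> hit
42 -> hit
50 -> hit
49 -> hit
50 -> hit
49 -> hit
81 -> miss, frames {42,50,49,81}
49 -> hit
42 -> hit
49 -> hit
81 -> hit
46 -> miss, evict 81, frames {42,50,49,46}
42 -> hit
Hits: 13.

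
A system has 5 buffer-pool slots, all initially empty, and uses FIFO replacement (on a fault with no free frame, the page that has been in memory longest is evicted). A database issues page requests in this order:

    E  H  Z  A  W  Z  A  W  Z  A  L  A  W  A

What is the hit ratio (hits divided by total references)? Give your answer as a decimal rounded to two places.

0.57

E -> miss, frames [E]
H -> miss, frames [E, H]
Z -> miss, frames [E, H, Z]
A -> miss, frames [E, H, Z, A]
W -> miss, frames [E, H, Z, A, W]
Z -> hit
A -> hit
W -> hit
Z -> hit
A -> hit
L -> miss, evict E, frames [H, Z, A, W, L]
A -> hit
W -> hit
A -> hit
Hits: 8 of 14 references → 8/14 = 0.5714.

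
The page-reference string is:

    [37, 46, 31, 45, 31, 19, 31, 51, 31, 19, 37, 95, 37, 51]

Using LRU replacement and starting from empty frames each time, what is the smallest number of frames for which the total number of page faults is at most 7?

f=1: 14 faults
f=2: 10 faults
f=3: 9 faults
f=4: 9 faults
f=5: 8 faults
f=6: 7 faults
f=7: 7 faults
Smallest f with faults ≤ 7 is 6.

6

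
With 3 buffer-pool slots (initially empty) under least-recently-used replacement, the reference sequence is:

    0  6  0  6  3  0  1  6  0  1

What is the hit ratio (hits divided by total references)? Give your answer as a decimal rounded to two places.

0.50

0 → fault, frames [0]
6 → fault, frames [0, 6]
0 → hit
6 → hit
3 → fault, frames [0, 6, 3]
0 → hit
1 → fault, evict 6, frames [3, 0, 1]
6 → fault, evict 3, frames [0, 1, 6]
0 → hit
1 → hit
Hits: 5 of 10 references → 5/10 = 0.5000.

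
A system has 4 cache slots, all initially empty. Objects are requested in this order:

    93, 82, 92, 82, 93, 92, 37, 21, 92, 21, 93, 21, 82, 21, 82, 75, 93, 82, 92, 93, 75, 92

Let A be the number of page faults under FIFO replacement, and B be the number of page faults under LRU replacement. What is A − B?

Under FIFO: F F F . . . F F . . F . F . . F . . F . . . → 9 faults.
Under LRU: F F F . . . F F . . . . F . . F . . F . . . → 8 faults.
A − B = 9 − 8 = 1.

1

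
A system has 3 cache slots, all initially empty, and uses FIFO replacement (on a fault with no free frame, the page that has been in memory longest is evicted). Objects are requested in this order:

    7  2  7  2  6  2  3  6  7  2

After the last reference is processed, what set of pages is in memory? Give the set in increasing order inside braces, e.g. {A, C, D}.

{2, 3, 7}

7 → miss, frames {7}
2 → miss, frames {7,2}
7 → hit
2 → hit
6 → miss, frames {7,2,6}
2 → hit
3 → miss, evict 7, frames {2,6,3}
6 → hit
7 → miss, evict 2, frames {6,3,7}
2 → miss, evict 6, frames {3,7,2}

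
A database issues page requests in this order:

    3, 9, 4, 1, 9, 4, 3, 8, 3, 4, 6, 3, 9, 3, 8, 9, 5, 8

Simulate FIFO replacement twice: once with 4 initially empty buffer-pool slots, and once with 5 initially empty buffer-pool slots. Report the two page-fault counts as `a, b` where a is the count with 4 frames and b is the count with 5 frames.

10, 9

4 frames: F F F F . . . F F . F . F . . . F F → 10 faults.
5 frames: F F F F . . . F . . F F F . . . F . → 9 faults.
9 < 10: adding a frame reduced faults, as is typical.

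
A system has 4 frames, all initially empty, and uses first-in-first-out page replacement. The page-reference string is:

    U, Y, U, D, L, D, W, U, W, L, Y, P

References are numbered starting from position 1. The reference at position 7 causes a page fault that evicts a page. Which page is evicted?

U

pos 1: U: fault, frames {U}
pos 2: Y: fault, frames {U,Y}
pos 3: U: hit
pos 4: D: fault, frames {U,Y,D}
pos 5: L: fault, frames {U,Y,D,L}
pos 6: D: hit
pos 7: W: fault, evict U, frames {Y,D,L,W}
At position 7, page U is evicted.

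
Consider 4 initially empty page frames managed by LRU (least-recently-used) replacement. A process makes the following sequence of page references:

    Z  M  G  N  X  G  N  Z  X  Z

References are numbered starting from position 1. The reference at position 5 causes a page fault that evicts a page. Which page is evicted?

pos 1: Z -> miss, frames [Z]
pos 2: M -> miss, frames [Z, M]
pos 3: G -> miss, frames [Z, M, G]
pos 4: N -> miss, frames [Z, M, G, N]
pos 5: X -> miss, evict Z, frames [M, G, N, X]
At position 5, page Z is evicted.

Z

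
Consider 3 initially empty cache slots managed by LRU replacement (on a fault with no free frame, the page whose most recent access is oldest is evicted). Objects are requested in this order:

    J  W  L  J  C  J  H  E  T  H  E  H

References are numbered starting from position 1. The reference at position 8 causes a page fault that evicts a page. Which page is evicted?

pos 1: J: miss, frames [J]
pos 2: W: miss, frames [J, W]
pos 3: L: miss, frames [J, W, L]
pos 4: J: hit
pos 5: C: miss, evict W, frames [L, J, C]
pos 6: J: hit
pos 7: H: miss, evict L, frames [C, J, H]
pos 8: E: miss, evict C, frames [J, H, E]
At position 8, page C is evicted.

C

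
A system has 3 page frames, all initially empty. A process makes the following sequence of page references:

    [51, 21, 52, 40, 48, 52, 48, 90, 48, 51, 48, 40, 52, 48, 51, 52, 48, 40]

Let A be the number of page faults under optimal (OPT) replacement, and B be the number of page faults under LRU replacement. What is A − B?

-2

Under OPT: F F F F F . . F . . . F F . . . . F → 9 faults.
Under LRU: F F F F F . . F . F . F F . F . . F → 11 faults.
A − B = 9 − 11 = -2.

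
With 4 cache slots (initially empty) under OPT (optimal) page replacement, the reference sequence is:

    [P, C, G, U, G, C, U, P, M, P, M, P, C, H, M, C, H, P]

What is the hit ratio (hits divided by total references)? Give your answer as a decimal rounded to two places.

P: fault, frames (P)
C: fault, frames (P C)
G: fault, frames (P C G)
U: fault, frames (P C G U)
G: hit
C: hit
U: hit
P: hit
M: fault, evict U, frames (P C G M)
P: hit
M: hit
P: hit
C: hit
H: fault, evict G, frames (P C M H)
M: hit
C: hit
H: hit
P: hit
Hits: 12 of 18 references → 12/18 = 0.6667.

0.67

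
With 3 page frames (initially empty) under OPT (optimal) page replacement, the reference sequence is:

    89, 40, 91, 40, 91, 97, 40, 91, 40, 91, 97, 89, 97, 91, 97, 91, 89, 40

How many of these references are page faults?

89: fault, frames [89]
40: fault, frames [89, 40]
91: fault, frames [89, 40, 91]
40: hit
91: hit
97: fault, evict 89, frames [40, 91, 97]
40: hit
91: hit
40: hit
91: hit
97: hit
89: fault, evict 40, frames [91, 97, 89]
97: hit
91: hit
97: hit
91: hit
89: hit
40: fault, evict 89, frames [91, 97, 40]
Page faults: 6.

6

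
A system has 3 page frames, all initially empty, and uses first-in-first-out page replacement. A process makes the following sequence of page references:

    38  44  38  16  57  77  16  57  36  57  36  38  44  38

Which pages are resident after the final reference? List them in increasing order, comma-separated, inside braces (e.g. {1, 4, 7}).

{36, 38, 44}

38: miss, frames (38)
44: miss, frames (38 44)
38: hit
16: miss, frames (38 44 16)
57: miss, evict 38, frames (44 16 57)
77: miss, evict 44, frames (16 57 77)
16: hit
57: hit
36: miss, evict 16, frames (57 77 36)
57: hit
36: hit
38: miss, evict 57, frames (77 36 38)
44: miss, evict 77, frames (36 38 44)
38: hit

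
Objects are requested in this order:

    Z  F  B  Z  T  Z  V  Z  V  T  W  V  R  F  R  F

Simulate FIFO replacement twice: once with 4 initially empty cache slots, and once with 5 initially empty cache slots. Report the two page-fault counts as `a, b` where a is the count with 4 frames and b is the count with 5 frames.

9, 8

4 frames: F F F . F . F F . . F . F F . . → 9 faults.
5 frames: F F F . F . F . . . F . F F . . → 8 faults.
8 < 9: adding a frame reduced faults, as is typical.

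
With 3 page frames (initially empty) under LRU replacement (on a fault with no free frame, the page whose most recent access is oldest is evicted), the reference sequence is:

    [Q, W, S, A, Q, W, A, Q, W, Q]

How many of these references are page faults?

6

Q -> miss, frames [Q]
W -> miss, frames [Q, W]
S -> miss, frames [Q, W, S]
A -> miss, evict Q, frames [W, S, A]
Q -> miss, evict W, frames [S, A, Q]
W -> miss, evict S, frames [A, Q, W]
A -> hit
Q -> hit
W -> hit
Q -> hit
Page faults: 6.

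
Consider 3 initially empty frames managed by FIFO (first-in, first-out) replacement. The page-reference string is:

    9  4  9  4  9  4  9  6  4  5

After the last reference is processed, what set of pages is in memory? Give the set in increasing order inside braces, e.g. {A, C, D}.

{4, 5, 6}

9 → miss, frames {9}
4 → miss, frames {9,4}
9 → hit
4 → hit
9 → hit
4 → hit
9 → hit
6 → miss, frames {9,4,6}
4 → hit
5 → miss, evict 9, frames {4,6,5}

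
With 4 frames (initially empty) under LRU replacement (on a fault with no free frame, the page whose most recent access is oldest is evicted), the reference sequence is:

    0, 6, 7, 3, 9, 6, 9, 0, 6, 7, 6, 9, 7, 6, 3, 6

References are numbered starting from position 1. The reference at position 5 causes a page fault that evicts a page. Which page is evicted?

0

pos 1: 0: miss, frames {0}
pos 2: 6: miss, frames {0,6}
pos 3: 7: miss, frames {0,6,7}
pos 4: 3: miss, frames {0,6,7,3}
pos 5: 9: miss, evict 0, frames {6,7,3,9}
At position 5, page 0 is evicted.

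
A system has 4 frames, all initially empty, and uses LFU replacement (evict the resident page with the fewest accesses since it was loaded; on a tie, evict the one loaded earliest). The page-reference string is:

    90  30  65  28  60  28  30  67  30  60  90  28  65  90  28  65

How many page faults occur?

10

90 → miss, frames (90)
30 → miss, frames (90 30)
65 → miss, frames (90 30 65)
28 → miss, frames (90 30 65 28)
60 → miss, evict 90, frames (30 65 28 60)
28 → hit
30 → hit
67 → miss, evict 65, frames (30 28 60 67)
30 → hit
60 → hit
90 → miss, evict 67, frames (30 28 60 90)
28 → hit
65 → miss, evict 90, frames (30 28 60 65)
90 → miss, evict 65, frames (30 28 60 90)
28 → hit
65 → miss, evict 90, frames (30 28 60 65)
Page faults: 10.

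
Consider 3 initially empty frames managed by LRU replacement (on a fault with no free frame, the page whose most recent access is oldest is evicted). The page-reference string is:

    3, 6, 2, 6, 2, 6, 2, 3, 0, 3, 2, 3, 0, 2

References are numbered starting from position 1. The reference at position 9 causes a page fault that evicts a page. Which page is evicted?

pos 1: 3 -> fault, frames [3]
pos 2: 6 -> fault, frames [3, 6]
pos 3: 2 -> fault, frames [3, 6, 2]
pos 4: 6 -> hit
pos 5: 2 -> hit
pos 6: 6 -> hit
pos 7: 2 -> hit
pos 8: 3 -> hit
pos 9: 0 -> fault, evict 6, frames [2, 3, 0]
At position 9, page 6 is evicted.

6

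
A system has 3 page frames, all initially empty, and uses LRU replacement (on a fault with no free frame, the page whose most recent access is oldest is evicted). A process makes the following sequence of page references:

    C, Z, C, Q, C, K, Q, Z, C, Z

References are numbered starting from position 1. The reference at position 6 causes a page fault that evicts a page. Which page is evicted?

Z

pos 1: C -> miss, frames {C}
pos 2: Z -> miss, frames {C,Z}
pos 3: C -> hit
pos 4: Q -> miss, frames {Z,C,Q}
pos 5: C -> hit
pos 6: K -> miss, evict Z, frames {Q,C,K}
At position 6, page Z is evicted.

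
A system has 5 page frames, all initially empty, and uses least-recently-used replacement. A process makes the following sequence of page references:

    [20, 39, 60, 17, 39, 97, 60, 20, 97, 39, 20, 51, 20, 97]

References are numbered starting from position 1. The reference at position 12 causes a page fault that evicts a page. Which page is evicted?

pos 1: 20: miss, frames (20)
pos 2: 39: miss, frames (20 39)
pos 3: 60: miss, frames (20 39 60)
pos 4: 17: miss, frames (20 39 60 17)
pos 5: 39: hit
pos 6: 97: miss, frames (20 60 17 39 97)
pos 7: 60: hit
pos 8: 20: hit
pos 9: 97: hit
pos 10: 39: hit
pos 11: 20: hit
pos 12: 51: miss, evict 17, frames (60 97 39 20 51)
At position 12, page 17 is evicted.

17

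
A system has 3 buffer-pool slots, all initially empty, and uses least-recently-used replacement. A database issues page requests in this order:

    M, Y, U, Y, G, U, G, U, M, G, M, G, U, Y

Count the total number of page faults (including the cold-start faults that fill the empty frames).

6

M -> fault, frames (M)
Y -> fault, frames (M Y)
U -> fault, frames (M Y U)
Y -> hit
G -> fault, evict M, frames (U Y G)
U -> hit
G -> hit
U -> hit
M -> fault, evict Y, frames (G U M)
G -> hit
M -> hit
G -> hit
U -> hit
Y -> fault, evict M, frames (G U Y)
Page faults: 6.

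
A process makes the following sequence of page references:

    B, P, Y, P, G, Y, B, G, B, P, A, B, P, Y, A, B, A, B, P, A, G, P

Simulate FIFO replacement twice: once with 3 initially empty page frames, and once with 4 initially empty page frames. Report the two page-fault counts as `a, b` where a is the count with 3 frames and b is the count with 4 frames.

3 frames: F F F . F . F . . F F . . F . F . . F F F . → 12 faults.
4 frames: F F F . F . . . . . F F F F . . . . . . F . → 9 faults.
9 < 12: adding a frame reduced faults, as is typical.

12, 9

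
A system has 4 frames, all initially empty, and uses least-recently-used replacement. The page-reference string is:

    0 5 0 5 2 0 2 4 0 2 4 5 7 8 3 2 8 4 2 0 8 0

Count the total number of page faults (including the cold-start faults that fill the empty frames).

0 -> fault, frames (0)
5 -> fault, frames (0 5)
0 -> hit
5 -> hit
2 -> fault, frames (0 5 2)
0 -> hit
2 -> hit
4 -> fault, frames (5 0 2 4)
0 -> hit
2 -> hit
4 -> hit
5 -> hit
7 -> fault, evict 0, frames (2 4 5 7)
8 -> fault, evict 2, frames (4 5 7 8)
3 -> fault, evict 4, frames (5 7 8 3)
2 -> fault, evict 5, frames (7 8 3 2)
8 -> hit
4 -> fault, evict 7, frames (3 2 8 4)
2 -> hit
0 -> fault, evict 3, frames (8 4 2 0)
8 -> hit
0 -> hit
Page faults: 10.

10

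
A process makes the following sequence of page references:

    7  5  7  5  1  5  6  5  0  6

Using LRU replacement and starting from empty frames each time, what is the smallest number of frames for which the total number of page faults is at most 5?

f=1: 10 faults
f=2: 6 faults
f=3: 5 faults
f=4: 5 faults
f=5: 5 faults
Smallest f with faults ≤ 5 is 3.

3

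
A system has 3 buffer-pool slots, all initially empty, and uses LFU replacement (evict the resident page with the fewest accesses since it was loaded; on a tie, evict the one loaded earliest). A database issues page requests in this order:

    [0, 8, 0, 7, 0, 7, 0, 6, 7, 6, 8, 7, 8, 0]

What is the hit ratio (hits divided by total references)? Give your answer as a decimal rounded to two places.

0 → fault, frames [0]
8 → fault, frames [0, 8]
0 → hit
7 → fault, frames [0, 8, 7]
0 → hit
7 → hit
0 → hit
6 → fault, evict 8, frames [0, 7, 6]
7 → hit
6 → hit
8 → fault, evict 6, frames [0, 7, 8]
7 → hit
8 → hit
0 → hit
Hits: 9 of 14 references → 9/14 = 0.6429.

0.64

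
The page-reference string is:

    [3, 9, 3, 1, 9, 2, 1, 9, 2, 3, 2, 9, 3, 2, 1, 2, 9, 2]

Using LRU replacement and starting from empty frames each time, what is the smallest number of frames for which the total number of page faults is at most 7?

f=1: 18 faults
f=2: 14 faults
f=3: 7 faults
f=4: 4 faults
Smallest f with faults ≤ 7 is 3.

3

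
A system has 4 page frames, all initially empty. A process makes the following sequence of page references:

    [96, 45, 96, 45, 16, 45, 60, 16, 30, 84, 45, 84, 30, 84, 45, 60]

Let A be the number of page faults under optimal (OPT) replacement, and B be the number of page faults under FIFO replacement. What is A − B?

-1

Under OPT: F F . . F . F . F F . . . . . . → 6 faults.
Under FIFO: F F . . F . F . F F F . . . . . → 7 faults.
A − B = 6 − 7 = -1.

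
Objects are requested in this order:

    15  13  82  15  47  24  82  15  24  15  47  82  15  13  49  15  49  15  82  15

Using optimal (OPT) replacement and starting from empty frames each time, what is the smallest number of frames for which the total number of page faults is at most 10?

3

f=1: 20 faults
f=2: 11 faults
f=3: 8 faults
f=4: 7 faults
f=5: 6 faults
f=6: 6 faults
Smallest f with faults ≤ 10 is 3.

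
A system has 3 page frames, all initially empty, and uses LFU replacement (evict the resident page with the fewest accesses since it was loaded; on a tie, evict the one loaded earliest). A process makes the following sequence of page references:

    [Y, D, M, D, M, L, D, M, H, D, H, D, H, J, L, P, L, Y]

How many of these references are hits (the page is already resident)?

8

Y → miss, frames (Y)
D → miss, frames (Y D)
M → miss, frames (Y D M)
D → hit
M → hit
L → miss, evict Y, frames (D M L)
D → hit
M → hit
H → miss, evict L, frames (D M H)
D → hit
H → hit
D → hit
H → hit
J → miss, evict M, frames (D H J)
L → miss, evict J, frames (D H L)
P → miss, evict L, frames (D H P)
L → miss, evict P, frames (D H L)
Y → miss, evict L, frames (D H Y)
Hits: 8.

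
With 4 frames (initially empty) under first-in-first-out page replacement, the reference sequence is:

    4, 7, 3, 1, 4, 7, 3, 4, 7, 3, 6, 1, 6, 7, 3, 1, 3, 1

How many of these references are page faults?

5

4 → fault, frames {4}
7 → fault, frames {4,7}
3 → fault, frames {4,7,3}
1 → fault, frames {4,7,3,1}
4 → hit
7 → hit
3 → hit
4 → hit
7 → hit
3 → hit
6 → fault, evict 4, frames {7,3,1,6}
1 → hit
6 → hit
7 → hit
3 → hit
1 → hit
3 → hit
1 → hit
Page faults: 5.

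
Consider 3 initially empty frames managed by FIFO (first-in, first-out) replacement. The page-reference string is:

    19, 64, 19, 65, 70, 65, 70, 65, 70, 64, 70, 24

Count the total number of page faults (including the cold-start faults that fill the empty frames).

19 → miss, frames [19]
64 → miss, frames [19, 64]
19 → hit
65 → miss, frames [19, 64, 65]
70 → miss, evict 19, frames [64, 65, 70]
65 → hit
70 → hit
65 → hit
70 → hit
64 → hit
70 → hit
24 → miss, evict 64, frames [65, 70, 24]
Page faults: 5.

5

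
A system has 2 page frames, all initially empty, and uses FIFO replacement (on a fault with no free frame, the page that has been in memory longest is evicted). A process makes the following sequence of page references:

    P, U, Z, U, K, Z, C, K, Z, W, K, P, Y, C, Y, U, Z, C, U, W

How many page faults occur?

16

P -> miss, frames {P}
U -> miss, frames {P,U}
Z -> miss, evict P, frames {U,Z}
U -> hit
K -> miss, evict U, frames {Z,K}
Z -> hit
C -> miss, evict Z, frames {K,C}
K -> hit
Z -> miss, evict K, frames {C,Z}
W -> miss, evict C, frames {Z,W}
K -> miss, evict Z, frames {W,K}
P -> miss, evict W, frames {K,P}
Y -> miss, evict K, frames {P,Y}
C -> miss, evict P, frames {Y,C}
Y -> hit
U -> miss, evict Y, frames {C,U}
Z -> miss, evict C, frames {U,Z}
C -> miss, evict U, frames {Z,C}
U -> miss, evict Z, frames {C,U}
W -> miss, evict C, frames {U,W}
Page faults: 16.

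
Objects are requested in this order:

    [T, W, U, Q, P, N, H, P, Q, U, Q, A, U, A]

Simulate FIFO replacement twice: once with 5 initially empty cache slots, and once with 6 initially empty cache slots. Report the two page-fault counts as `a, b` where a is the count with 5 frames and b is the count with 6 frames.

5 frames: F F F F F F F . . . . F F . → 9 faults.
6 frames: F F F F F F F . . . . F . . → 8 faults.
8 < 9: adding a frame reduced faults, as is typical.

9, 8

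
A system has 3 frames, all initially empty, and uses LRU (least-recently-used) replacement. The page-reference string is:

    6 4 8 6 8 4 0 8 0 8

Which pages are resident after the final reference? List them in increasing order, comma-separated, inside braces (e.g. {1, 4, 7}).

6: fault, frames [6]
4: fault, frames [6, 4]
8: fault, frames [6, 4, 8]
6: hit
8: hit
4: hit
0: fault, evict 6, frames [8, 4, 0]
8: hit
0: hit
8: hit

{0, 4, 8}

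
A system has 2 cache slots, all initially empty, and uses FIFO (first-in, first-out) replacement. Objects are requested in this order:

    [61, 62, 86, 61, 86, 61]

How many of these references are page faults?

61 → fault, frames {61}
62 → fault, frames {61,62}
86 → fault, evict 61, frames {62,86}
61 → fault, evict 62, frames {86,61}
86 → hit
61 → hit
Page faults: 4.

4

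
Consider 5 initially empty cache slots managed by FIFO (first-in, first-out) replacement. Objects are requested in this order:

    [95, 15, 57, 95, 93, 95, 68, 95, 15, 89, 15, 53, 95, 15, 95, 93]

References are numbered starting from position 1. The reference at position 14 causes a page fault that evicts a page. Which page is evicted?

pos 1: 95: fault, frames {95}
pos 2: 15: fault, frames {95,15}
pos 3: 57: fault, frames {95,15,57}
pos 4: 95: hit
pos 5: 93: fault, frames {95,15,57,93}
pos 6: 95: hit
pos 7: 68: fault, frames {95,15,57,93,68}
pos 8: 95: hit
pos 9: 15: hit
pos 10: 89: fault, evict 95, frames {15,57,93,68,89}
pos 11: 15: hit
pos 12: 53: fault, evict 15, frames {57,93,68,89,53}
pos 13: 95: fault, evict 57, frames {93,68,89,53,95}
pos 14: 15: fault, evict 93, frames {68,89,53,95,15}
At position 14, page 93 is evicted.

93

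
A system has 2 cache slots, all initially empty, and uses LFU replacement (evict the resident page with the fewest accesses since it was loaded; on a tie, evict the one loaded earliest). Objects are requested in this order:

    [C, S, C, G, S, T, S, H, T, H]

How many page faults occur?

9

C → fault, frames (C)
S → fault, frames (C S)
C → hit
G → fault, evict S, frames (C G)
S → fault, evict G, frames (C S)
T → fault, evict S, frames (C T)
S → fault, evict T, frames (C S)
H → fault, evict S, frames (C H)
T → fault, evict H, frames (C T)
H → fault, evict T, frames (C H)
Page faults: 9.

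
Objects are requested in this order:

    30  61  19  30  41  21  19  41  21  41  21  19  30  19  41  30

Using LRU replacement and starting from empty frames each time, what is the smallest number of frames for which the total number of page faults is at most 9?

f=1: 16 faults
f=2: 13 faults
f=3: 8 faults
f=4: 5 faults
f=5: 5 faults
Smallest f with faults ≤ 9 is 3.

3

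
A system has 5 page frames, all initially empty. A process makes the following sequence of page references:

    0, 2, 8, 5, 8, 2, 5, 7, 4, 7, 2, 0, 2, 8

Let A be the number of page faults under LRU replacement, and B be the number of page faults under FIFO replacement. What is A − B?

Under LRU: F F F F . . . F F . . F . F → 8 faults.
Under FIFO: F F F F . . . F F . . F F F → 9 faults.
A − B = 8 − 9 = -1.

-1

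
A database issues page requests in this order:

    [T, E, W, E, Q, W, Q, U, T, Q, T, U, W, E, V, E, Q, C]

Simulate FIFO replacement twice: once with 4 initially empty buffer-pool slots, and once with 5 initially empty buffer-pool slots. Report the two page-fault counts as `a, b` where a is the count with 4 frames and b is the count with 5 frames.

4 frames: F F F . F . . F F . . . . F F . F F → 10 faults.
5 frames: F F F . F . . F . . . . . . F . . F → 7 faults.
7 < 10: adding a frame reduced faults, as is typical.

10, 7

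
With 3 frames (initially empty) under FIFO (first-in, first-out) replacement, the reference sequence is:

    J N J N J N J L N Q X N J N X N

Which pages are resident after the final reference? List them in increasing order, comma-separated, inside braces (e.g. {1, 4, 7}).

J: miss, frames [J]
N: miss, frames [J, N]
J: hit
N: hit
J: hit
N: hit
J: hit
L: miss, frames [J, N, L]
N: hit
Q: miss, evict J, frames [N, L, Q]
X: miss, evict N, frames [L, Q, X]
N: miss, evict L, frames [Q, X, N]
J: miss, evict Q, frames [X, N, J]
N: hit
X: hit
N: hit

{J, N, X}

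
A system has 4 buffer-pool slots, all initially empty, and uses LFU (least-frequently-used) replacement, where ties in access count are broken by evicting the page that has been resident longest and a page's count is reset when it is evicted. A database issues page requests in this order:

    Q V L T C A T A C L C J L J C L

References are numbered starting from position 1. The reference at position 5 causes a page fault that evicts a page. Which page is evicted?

Q

pos 1: Q → fault, frames {Q}
pos 2: V → fault, frames {Q,V}
pos 3: L → fault, frames {Q,V,L}
pos 4: T → fault, frames {Q,V,L,T}
pos 5: C → fault, evict Q, frames {V,L,T,C}
At position 5, page Q is evicted.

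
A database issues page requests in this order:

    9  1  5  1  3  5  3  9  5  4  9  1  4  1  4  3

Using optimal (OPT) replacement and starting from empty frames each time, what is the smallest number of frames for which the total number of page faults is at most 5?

f=1: 16 faults
f=2: 8 faults
f=3: 6 faults
f=4: 5 faults
f=5: 5 faults
Smallest f with faults ≤ 5 is 4.

4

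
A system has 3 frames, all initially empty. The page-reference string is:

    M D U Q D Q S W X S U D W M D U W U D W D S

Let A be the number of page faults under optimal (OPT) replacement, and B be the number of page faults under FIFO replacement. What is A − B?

-3

Under OPT: F F F F . . F F F . . F F F . . F . . . . F → 12 faults.
Under FIFO: F F F F . . F F F . F F F F . F . . F F . F → 15 faults.
A − B = 12 − 15 = -3.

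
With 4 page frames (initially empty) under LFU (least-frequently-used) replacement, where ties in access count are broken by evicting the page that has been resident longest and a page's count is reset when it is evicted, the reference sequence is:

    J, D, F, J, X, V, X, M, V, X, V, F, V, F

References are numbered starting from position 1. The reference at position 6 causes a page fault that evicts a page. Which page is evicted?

D

pos 1: J -> fault, frames [J]
pos 2: D -> fault, frames [J, D]
pos 3: F -> fault, frames [J, D, F]
pos 4: J -> hit
pos 5: X -> fault, frames [J, D, F, X]
pos 6: V -> fault, evict D, frames [J, F, X, V]
At position 6, page D is evicted.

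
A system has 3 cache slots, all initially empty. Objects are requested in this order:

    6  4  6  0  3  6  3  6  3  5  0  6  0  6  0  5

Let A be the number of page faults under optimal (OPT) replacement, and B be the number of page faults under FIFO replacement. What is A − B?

Under OPT: F F . F F . . . . F . . . . . . → 5 faults.
Under FIFO: F F . F F F . . . F F . . . . . → 7 faults.
A − B = 5 − 7 = -2.

-2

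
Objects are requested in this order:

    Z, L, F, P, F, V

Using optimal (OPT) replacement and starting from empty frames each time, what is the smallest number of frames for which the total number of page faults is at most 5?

2

f=1: 6 faults
f=2: 5 faults
f=3: 5 faults
f=4: 5 faults
f=5: 5 faults
Smallest f with faults ≤ 5 is 2.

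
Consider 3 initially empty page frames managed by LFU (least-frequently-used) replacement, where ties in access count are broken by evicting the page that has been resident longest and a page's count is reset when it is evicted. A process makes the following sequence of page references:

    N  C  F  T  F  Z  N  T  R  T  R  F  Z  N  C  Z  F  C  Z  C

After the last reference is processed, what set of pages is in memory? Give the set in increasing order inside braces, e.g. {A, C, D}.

{C, F, R}

N -> fault, frames (N)
C -> fault, frames (N C)
F -> fault, frames (N C F)
T -> fault, evict N, frames (C F T)
F -> hit
Z -> fault, evict C, frames (F T Z)
N -> fault, evict T, frames (F Z N)
T -> fault, evict Z, frames (F N T)
R -> fault, evict N, frames (F T R)
T -> hit
R -> hit
F -> hit
Z -> fault, evict T, frames (F R Z)
N -> fault, evict Z, frames (F R N)
C -> fault, evict N, frames (F R C)
Z -> fault, evict C, frames (F R Z)
F -> hit
C -> fault, evict Z, frames (F R C)
Z -> fault, evict C, frames (F R Z)
C -> fault, evict Z, frames (F R C)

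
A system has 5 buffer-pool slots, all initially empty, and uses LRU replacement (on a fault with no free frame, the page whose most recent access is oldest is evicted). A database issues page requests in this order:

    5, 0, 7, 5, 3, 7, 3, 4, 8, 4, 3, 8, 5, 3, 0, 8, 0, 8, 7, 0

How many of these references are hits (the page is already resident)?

12

5: miss, frames (5)
0: miss, frames (5 0)
7: miss, frames (5 0 7)
5: hit
3: miss, frames (0 7 5 3)
7: hit
3: hit
4: miss, frames (0 5 7 3 4)
8: miss, evict 0, frames (5 7 3 4 8)
4: hit
3: hit
8: hit
5: hit
3: hit
0: miss, evict 7, frames (4 8 5 3 0)
8: hit
0: hit
8: hit
7: miss, evict 4, frames (5 3 0 8 7)
0: hit
Hits: 12.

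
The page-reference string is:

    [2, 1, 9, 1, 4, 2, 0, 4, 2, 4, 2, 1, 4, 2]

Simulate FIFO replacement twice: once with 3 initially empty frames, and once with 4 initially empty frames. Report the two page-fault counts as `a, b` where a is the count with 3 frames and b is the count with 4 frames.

9, 7

3 frames: F F F . F F F . . . . F F F → 9 faults.
4 frames: F F F . F . F . F . . F . . → 7 faults.
7 < 9: adding a frame reduced faults, as is typical.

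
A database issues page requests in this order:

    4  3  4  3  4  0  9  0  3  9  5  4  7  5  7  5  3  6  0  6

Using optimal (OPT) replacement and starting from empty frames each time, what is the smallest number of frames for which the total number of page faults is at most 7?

f=1: 20 faults
f=2: 11 faults
f=3: 9 faults
f=4: 7 faults
f=5: 7 faults
f=6: 7 faults
f=7: 7 faults
Smallest f with faults ≤ 7 is 4.

4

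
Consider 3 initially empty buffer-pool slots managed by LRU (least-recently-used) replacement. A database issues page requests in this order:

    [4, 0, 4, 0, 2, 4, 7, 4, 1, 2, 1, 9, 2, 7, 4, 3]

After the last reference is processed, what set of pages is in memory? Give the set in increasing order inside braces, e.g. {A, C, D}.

4 → fault, frames (4)
0 → fault, frames (4 0)
4 → hit
0 → hit
2 → fault, frames (4 0 2)
4 → hit
7 → fault, evict 0, frames (2 4 7)
4 → hit
1 → fault, evict 2, frames (7 4 1)
2 → fault, evict 7, frames (4 1 2)
1 → hit
9 → fault, evict 4, frames (2 1 9)
2 → hit
7 → fault, evict 1, frames (9 2 7)
4 → fault, evict 9, frames (2 7 4)
3 → fault, evict 2, frames (7 4 3)

{3, 4, 7}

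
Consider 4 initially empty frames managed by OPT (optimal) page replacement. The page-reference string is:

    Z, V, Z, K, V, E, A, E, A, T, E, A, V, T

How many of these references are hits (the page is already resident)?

Z: fault, frames {Z}
V: fault, frames {Z,V}
Z: hit
K: fault, frames {Z,V,K}
V: hit
E: fault, frames {Z,V,K,E}
A: fault, evict K, frames {Z,V,E,A}
E: hit
A: hit
T: fault, evict Z, frames {V,E,A,T}
E: hit
A: hit
V: hit
T: hit
Hits: 8.

8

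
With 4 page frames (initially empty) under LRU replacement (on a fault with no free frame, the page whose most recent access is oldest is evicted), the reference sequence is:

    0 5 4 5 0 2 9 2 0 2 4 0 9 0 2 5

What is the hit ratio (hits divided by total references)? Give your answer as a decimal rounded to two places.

0.56

0: fault, frames {0}
5: fault, frames {0,5}
4: fault, frames {0,5,4}
5: hit
0: hit
2: fault, frames {4,5,0,2}
9: fault, evict 4, frames {5,0,2,9}
2: hit
0: hit
2: hit
4: fault, evict 5, frames {9,0,2,4}
0: hit
9: hit
0: hit
2: hit
5: fault, evict 4, frames {9,0,2,5}
Hits: 9 of 16 references → 9/16 = 0.5625.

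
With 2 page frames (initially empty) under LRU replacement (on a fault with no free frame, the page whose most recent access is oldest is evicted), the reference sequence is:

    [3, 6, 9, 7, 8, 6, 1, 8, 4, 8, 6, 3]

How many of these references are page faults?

3 -> fault, frames [3]
6 -> fault, frames [3, 6]
9 -> fault, evict 3, frames [6, 9]
7 -> fault, evict 6, frames [9, 7]
8 -> fault, evict 9, frames [7, 8]
6 -> fault, evict 7, frames [8, 6]
1 -> fault, evict 8, frames [6, 1]
8 -> fault, evict 6, frames [1, 8]
4 -> fault, evict 1, frames [8, 4]
8 -> hit
6 -> fault, evict 4, frames [8, 6]
3 -> fault, evict 8, frames [6, 3]
Page faults: 11.

11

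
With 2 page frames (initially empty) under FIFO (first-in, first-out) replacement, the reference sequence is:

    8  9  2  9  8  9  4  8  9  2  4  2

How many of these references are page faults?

10

8 -> fault, frames [8]
9 -> fault, frames [8, 9]
2 -> fault, evict 8, frames [9, 2]
9 -> hit
8 -> fault, evict 9, frames [2, 8]
9 -> fault, evict 2, frames [8, 9]
4 -> fault, evict 8, frames [9, 4]
8 -> fault, evict 9, frames [4, 8]
9 -> fault, evict 4, frames [8, 9]
2 -> fault, evict 8, frames [9, 2]
4 -> fault, evict 9, frames [2, 4]
2 -> hit
Page faults: 10.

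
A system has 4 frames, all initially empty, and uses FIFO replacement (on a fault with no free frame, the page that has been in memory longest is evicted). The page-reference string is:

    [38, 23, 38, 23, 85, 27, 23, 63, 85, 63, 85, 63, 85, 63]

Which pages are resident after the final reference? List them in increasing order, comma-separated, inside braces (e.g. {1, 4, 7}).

38: fault, frames (38)
23: fault, frames (38 23)
38: hit
23: hit
85: fault, frames (38 23 85)
27: fault, frames (38 23 85 27)
23: hit
63: fault, evict 38, frames (23 85 27 63)
85: hit
63: hit
85: hit
63: hit
85: hit
63: hit

{23, 27, 63, 85}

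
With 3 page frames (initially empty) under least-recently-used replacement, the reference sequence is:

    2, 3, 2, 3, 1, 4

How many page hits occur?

2: miss, frames {2}
3: miss, frames {2,3}
2: hit
3: hit
1: miss, frames {2,3,1}
4: miss, evict 2, frames {3,1,4}
Hits: 2.

2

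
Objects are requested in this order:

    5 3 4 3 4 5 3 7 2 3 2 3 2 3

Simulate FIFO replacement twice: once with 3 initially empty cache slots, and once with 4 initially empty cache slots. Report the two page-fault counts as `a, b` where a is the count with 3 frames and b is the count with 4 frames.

6, 5

3 frames: F F F . . . . F F F . . . . → 6 faults.
4 frames: F F F . . . . F F . . . . . → 5 faults.
5 < 6: adding a frame reduced faults, as is typical.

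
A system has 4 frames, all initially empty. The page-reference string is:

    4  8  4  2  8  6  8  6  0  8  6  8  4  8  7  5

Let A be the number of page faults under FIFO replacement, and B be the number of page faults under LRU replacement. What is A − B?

Under FIFO: F F . F . F . . F . . . F F F F → 9 faults.
Under LRU: F F . F . F . . F . . . F . F F → 8 faults.
A − B = 9 − 8 = 1.

1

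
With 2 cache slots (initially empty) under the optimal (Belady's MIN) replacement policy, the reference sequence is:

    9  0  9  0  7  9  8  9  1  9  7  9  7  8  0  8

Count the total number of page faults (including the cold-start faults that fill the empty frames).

8

9 → fault, frames {9}
0 → fault, frames {9,0}
9 → hit
0 → hit
7 → fault, evict 0, frames {9,7}
9 → hit
8 → fault, evict 7, frames {9,8}
9 → hit
1 → fault, evict 8, frames {9,1}
9 → hit
7 → fault, evict 1, frames {9,7}
9 → hit
7 → hit
8 → fault, evict 7, frames {9,8}
0 → fault, evict 9, frames {8,0}
8 → hit
Page faults: 8.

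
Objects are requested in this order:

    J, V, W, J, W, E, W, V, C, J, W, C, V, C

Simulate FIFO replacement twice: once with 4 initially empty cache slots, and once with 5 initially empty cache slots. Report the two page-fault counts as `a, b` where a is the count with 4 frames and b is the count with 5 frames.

7, 5

4 frames: F F F . . F . . F F . . F . → 7 faults.
5 frames: F F F . . F . . F . . . . . → 5 faults.
5 < 7: adding a frame reduced faults, as is typical.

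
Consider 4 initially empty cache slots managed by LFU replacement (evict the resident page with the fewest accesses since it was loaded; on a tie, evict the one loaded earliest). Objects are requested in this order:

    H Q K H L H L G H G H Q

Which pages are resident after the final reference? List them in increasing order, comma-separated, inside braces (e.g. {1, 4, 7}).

{G, H, L, Q}

H → fault, frames (H)
Q → fault, frames (H Q)
K → fault, frames (H Q K)
H → hit
L → fault, frames (H Q K L)
H → hit
L → hit
G → fault, evict Q, frames (H K L G)
H → hit
G → hit
H → hit
Q → fault, evict K, frames (H L G Q)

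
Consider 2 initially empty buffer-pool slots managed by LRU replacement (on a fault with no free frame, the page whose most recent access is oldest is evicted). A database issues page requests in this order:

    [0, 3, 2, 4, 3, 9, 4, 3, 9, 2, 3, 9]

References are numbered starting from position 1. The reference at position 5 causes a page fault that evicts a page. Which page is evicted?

pos 1: 0: fault, frames [0]
pos 2: 3: fault, frames [0, 3]
pos 3: 2: fault, evict 0, frames [3, 2]
pos 4: 4: fault, evict 3, frames [2, 4]
pos 5: 3: fault, evict 2, frames [4, 3]
At position 5, page 2 is evicted.

2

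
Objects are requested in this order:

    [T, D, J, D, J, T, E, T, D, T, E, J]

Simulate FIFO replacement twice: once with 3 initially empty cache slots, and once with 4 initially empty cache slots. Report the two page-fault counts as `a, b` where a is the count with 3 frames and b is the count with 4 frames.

7, 4

3 frames: F F F . . . F F F . . F → 7 faults.
4 frames: F F F . . . F . . . . . → 4 faults.
4 < 7: adding a frame reduced faults, as is typical.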